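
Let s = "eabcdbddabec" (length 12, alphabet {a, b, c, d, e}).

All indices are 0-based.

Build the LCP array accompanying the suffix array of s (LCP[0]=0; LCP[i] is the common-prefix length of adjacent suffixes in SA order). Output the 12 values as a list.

rank | idx | suffix
   0 |   1 | abcdbddabec
   1 |   8 | abec
   2 |   2 | bcdbddabec
   3 |   5 | bddabec
   4 |   9 | bec
   5 |  11 | c
   6 |   3 | cdbddabec
   7 |   7 | dabec
   8 |   4 | dbddabec
   9 |   6 | ddabec
  10 |   0 | eabcdbddabec
  11 |  10 | ec

SA = [1, 8, 2, 5, 9, 11, 3, 7, 4, 6, 0, 10]
[i] adj suffixes → lcp
  [1] 1/8 → 2 ('ab')
  [2] 8/2 → 0 ('')
  [3] 2/5 → 1 ('b')
  [4] 5/9 → 1 ('b')
  [5] 9/11 → 0 ('')
  [6] 11/3 → 1 ('c')
  [7] 3/7 → 0 ('')
  [8] 7/4 → 1 ('d')
  [9] 4/6 → 1 ('d')
  [10] 6/0 → 0 ('')
  [11] 0/10 → 1 ('e')

[0, 2, 0, 1, 1, 0, 1, 0, 1, 1, 0, 1]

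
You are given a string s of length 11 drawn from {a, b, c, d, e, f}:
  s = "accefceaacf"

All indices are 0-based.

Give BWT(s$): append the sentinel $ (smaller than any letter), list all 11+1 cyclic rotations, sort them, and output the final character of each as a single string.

fe$aafcaccce

rank  rotation      last
    0  $accefceaacf  f
    1  aacf$accefce  e
    2  accefceaacf$  $
    3  acf$accefcea  a
    4  ccefceaacf$a  a
    5  ceaacf$accef  f
    6  cefceaacf$ac  c
    7  cf$accefceaa  a
    8  eaacf$accefc  c
    9  efceaacf$acc  c
   10  f$accefceaac  c
   11  fceaacf$acce  e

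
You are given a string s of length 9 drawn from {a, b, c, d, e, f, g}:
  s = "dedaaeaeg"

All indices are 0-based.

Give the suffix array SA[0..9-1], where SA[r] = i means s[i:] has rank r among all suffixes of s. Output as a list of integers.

sorted suffixes:
  #0 SA[0]=3  'aaeaeg'
  #1 SA[1]=4  'aeaeg'
  #2 SA[2]=6  'aeg'
  #3 SA[3]=2  'daaeaeg'
  #4 SA[4]=0  'dedaaeaeg'
  #5 SA[5]=5  'eaeg'
  #6 SA[6]=1  'edaaeaeg'
  #7 SA[7]=7  'eg'
  #8 SA[8]=8  'g'

[3, 4, 6, 2, 0, 5, 1, 7, 8]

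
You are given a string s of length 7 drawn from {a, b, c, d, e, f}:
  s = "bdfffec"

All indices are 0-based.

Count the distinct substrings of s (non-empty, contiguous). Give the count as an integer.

sorted suffixes:
  #0 SA[0]=0  'bdfffec'
  #1 SA[1]=6  'c'
  #2 SA[2]=1  'dfffec'
  #3 SA[3]=5  'ec'
  #4 SA[4]=4  'fec'
  #5 SA[5]=3  'ffec'
  #6 SA[6]=2  'fffec'

SA = [0, 6, 1, 5, 4, 3, 2]
i: (SA[i-1],SA[i]) lcp shared
  1: (0,6) 0 ''
  2: (6,1) 0 ''
  3: (1,5) 0 ''
  4: (5,4) 0 ''
  5: (4,3) 1 'f'
  6: (3,2) 2 'ff'

n(n+1)/2 = 7·8/2 = 28
Σ LCP = 0 + 0 + 0 + 0 + 0 + 1 + 2 = 3
distinct = 28 − 3 = 25

25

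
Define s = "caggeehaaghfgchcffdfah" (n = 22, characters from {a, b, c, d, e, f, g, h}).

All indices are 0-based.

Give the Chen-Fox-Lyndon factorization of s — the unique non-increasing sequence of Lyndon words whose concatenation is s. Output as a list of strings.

["c", "aggeeh", "aaghfgchcffdfah"]

emit factor 1: 'c' (i=0, period=1)
emit factor 2: 'aggeeh' (i=1, period=6)
emit factor 3: 'aaghfgchcffdfah' (i=7, period=15)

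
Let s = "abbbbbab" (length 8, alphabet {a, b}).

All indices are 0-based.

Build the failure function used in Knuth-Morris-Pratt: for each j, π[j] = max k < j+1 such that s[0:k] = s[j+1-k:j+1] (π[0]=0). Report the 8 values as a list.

π[0] = 0
j=1 s[j]='b': π[1]=0 (border '')
j=2 s[j]='b': π[2]=0 (border '')
j=3 s[j]='b': π[3]=0 (border '')
j=4 s[j]='b': π[4]=0 (border '')
j=5 s[j]='b': π[5]=0 (border '')
j=6 s[j]='a': π[6]=1 (border 'a')
j=7 s[j]='b': π[7]=2 (border 'ab')

[0, 0, 0, 0, 0, 0, 1, 2]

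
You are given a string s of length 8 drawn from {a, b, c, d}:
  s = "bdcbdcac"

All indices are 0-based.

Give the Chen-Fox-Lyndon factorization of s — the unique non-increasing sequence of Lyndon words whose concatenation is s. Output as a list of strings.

emit factor 1: 'bdc' (i=0, period=3)
emit factor 2: 'bdc' (i=3, period=3)
emit factor 3: 'ac' (i=6, period=2)

["bdc", "bdc", "ac"]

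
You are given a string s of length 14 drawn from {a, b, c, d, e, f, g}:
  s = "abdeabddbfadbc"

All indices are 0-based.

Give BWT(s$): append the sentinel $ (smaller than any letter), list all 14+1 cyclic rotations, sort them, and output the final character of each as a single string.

ce$fdaadbadbbdb

rank  rotation         last
    0  $abdeabddbfadbc  c
    1  abddbfadbc$abde  e
    2  abdeabddbfadbc$  $
    3  adbc$abdeabddbf  f
    4  bc$abdeabddbfad  d
    5  bddbfadbc$abdea  a
    6  bdeabddbfadbc$a  a
    7  bfadbc$abdeabdd  d
    8  c$abdeabddbfadb  b
    9  dbc$abdeabddbfa  a
   10  dbfadbc$abdeabd  d
   11  ddbfadbc$abdeab  b
   12  deabddbfadbc$ab  b
   13  eabddbfadbc$abd  d
   14  fadbc$abdeabddb  b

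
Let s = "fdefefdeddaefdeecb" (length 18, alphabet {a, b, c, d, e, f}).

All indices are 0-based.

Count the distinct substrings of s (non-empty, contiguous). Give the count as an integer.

149

sorted suffixes:
  #0 SA[0]=10  'aefdeecb'
  #1 SA[1]=17  'b'
  #2 SA[2]=16  'cb'
  #3 SA[3]=9  'daefdeecb'
  #4 SA[4]=8  'ddaefdeecb'
  #5 SA[5]=6  'deddaefdeecb'
  #6 SA[6]=13  'deecb'
  #7 SA[7]=1  'defefdeddaefdeecb'
  #8 SA[8]=15  'ecb'
  #9 SA[9]=7  'eddaefdeecb'
  #10 SA[10]=14  'eecb'
  #11 SA[11]=4  'efdeddaefdeecb'
  #12 SA[12]=11  'efdeecb'
  #13 SA[13]=2  'efefdeddaefdeecb'
  #14 SA[14]=5  'fdeddaefdeecb'
  #15 SA[15]=12  'fdeecb'
  #16 SA[16]=0  'fdefefdeddaefdeecb'
  #17 SA[17]=3  'fefdeddaefdeecb'

SA = [10, 17, 16, 9, 8, 6, 13, 1, 15, 7, 14, 4, 11, 2, 5, 12, 0, 3]
[i] adj suffixes → lcp
  [1] 10/17 → 0 ('')
  [2] 17/16 → 0 ('')
  [3] 16/9 → 0 ('')
  [4] 9/8 → 1 ('d')
  [5] 8/6 → 1 ('d')
  [6] 6/13 → 2 ('de')
  [7] 13/1 → 2 ('de')
  [8] 1/15 → 0 ('')
  [9] 15/7 → 1 ('e')
  [10] 7/14 → 1 ('e')
  [11] 14/4 → 1 ('e')
  [12] 4/11 → 4 ('efde')
  [13] 11/2 → 2 ('ef')
  [14] 2/5 → 0 ('')
  [15] 5/12 → 3 ('fde')
  [16] 12/0 → 3 ('fde')
  [17] 0/3 → 1 ('f')

n(n+1)/2 = 18·19/2 = 171
Σ LCP = 0 + 0 + 0 + 0 + 1 + 1 + 2 + 2 + 0 + 1 + 1 + 1 + 4 + 2 + 0 + 3 + 3 + 1 = 22
distinct = 171 − 22 = 149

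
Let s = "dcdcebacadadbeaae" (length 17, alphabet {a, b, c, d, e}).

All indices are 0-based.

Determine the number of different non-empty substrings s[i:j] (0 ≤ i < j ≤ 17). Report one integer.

rank | idx | suffix
   0 |  14 | aae
   1 |   6 | acadadbeaae
   2 |   8 | adadbeaae
   3 |  10 | adbeaae
   4 |  15 | ae
   5 |   5 | bacadadbeaae
   6 |  12 | beaae
   7 |   7 | cadadbeaae
   8 |   1 | cdcebacadadbeaae
   9 |   3 | cebacadadbeaae
  10 |   9 | dadbeaae
  11 |  11 | dbeaae
  12 |   0 | dcdcebacadadbeaae
  13 |   2 | dcebacadadbeaae
  14 |  16 | e
  15 |  13 | eaae
  16 |   4 | ebacadadbeaae

SA = [14, 6, 8, 10, 15, 5, 12, 7, 1, 3, 9, 11, 0, 2, 16, 13, 4]
[i] adj suffixes → lcp
  [1] 14/6 → 1 ('a')
  [2] 6/8 → 1 ('a')
  [3] 8/10 → 2 ('ad')
  [4] 10/15 → 1 ('a')
  [5] 15/5 → 0 ('')
  [6] 5/12 → 1 ('b')
  [7] 12/7 → 0 ('')
  [8] 7/1 → 1 ('c')
  [9] 1/3 → 1 ('c')
  [10] 3/9 → 0 ('')
  [11] 9/11 → 1 ('d')
  [12] 11/0 → 1 ('d')
  [13] 0/2 → 2 ('dc')
  [14] 2/16 → 0 ('')
  [15] 16/13 → 1 ('e')
  [16] 13/4 → 1 ('e')

n(n+1)/2 = 17·18/2 = 153
Σ LCP = 0 + 1 + 1 + 2 + 1 + 0 + 1 + 0 + 1 + 1 + 0 + 1 + 1 + 2 + 0 + 1 + 1 = 14
distinct = 153 − 14 = 139

139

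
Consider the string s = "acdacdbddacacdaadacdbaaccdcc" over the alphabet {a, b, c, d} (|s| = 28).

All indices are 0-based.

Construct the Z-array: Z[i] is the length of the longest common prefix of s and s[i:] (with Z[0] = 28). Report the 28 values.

Z[0]=28
i=1: i≥r, start 0; Z[1]=0
i=2: i≥r, start 0; Z[2]=0
i=3: i≥r, start 0; Z[3]=3 extend→box=[3,6)
i=4: min(r-i=2, Z[1]=0)=0; Z[4]=0
i=5: min(r-i=1, Z[2]=0)=0; Z[5]=0
i=6: i≥r, start 0; Z[6]=0
i=7: i≥r, start 0; Z[7]=0
i=8: i≥r, start 0; Z[8]=0
i=9: i≥r, start 0; Z[9]=2 extend→box=[9,11)
i=10: min(r-i=1, Z[1]=0)=0; Z[10]=0
i=11: i≥r, start 0; Z[11]=4 extend→box=[11,15)
i=12: min(r-i=3, Z[1]=0)=0; Z[12]=0
i=13: min(r-i=2, Z[2]=0)=0; Z[13]=0
i=14: min(r-i=1, Z[3]=3)=1; Z[14]=1
i=15: i≥r, start 0; Z[15]=1 extend→box=[15,16)
i=16: i≥r, start 0; Z[16]=0
i=17: i≥r, start 0; Z[17]=3 extend→box=[17,20)
i=18: min(r-i=2, Z[1]=0)=0; Z[18]=0
i=19: min(r-i=1, Z[2]=0)=0; Z[19]=0
i=20: i≥r, start 0; Z[20]=0
i=21: i≥r, start 0; Z[21]=1 extend→box=[21,22)
i=22: i≥r, start 0; Z[22]=2 extend→box=[22,24)
i=23: min(r-i=1, Z[1]=0)=0; Z[23]=0
i=24: i≥r, start 0; Z[24]=0
i=25: i≥r, start 0; Z[25]=0
i=26: i≥r, start 0; Z[26]=0
i=27: i≥r, start 0; Z[27]=0

[28, 0, 0, 3, 0, 0, 0, 0, 0, 2, 0, 4, 0, 0, 1, 1, 0, 3, 0, 0, 0, 1, 2, 0, 0, 0, 0, 0]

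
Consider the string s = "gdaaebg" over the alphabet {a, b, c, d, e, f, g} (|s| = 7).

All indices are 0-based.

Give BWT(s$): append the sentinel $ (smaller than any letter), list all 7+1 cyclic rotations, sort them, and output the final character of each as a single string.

gdaegab$

rank  rotation  last
    0  $gdaaebg  g
    1  aaebg$gd  d
    2  aebg$gda  a
    3  bg$gdaae  e
    4  daaebg$g  g
    5  ebg$gdaa  a
    6  g$gdaaeb  b
    7  gdaaebg$  $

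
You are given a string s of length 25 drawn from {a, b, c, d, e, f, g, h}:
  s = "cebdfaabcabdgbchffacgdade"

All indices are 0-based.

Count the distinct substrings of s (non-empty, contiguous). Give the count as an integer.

rank | idx | suffix
   0 |   5 | aabcabdgbchffacgdade
   1 |   6 | abcabdgbchffacgdade
   2 |   9 | abdgbchffacgdade
   3 |  18 | acgdade
   4 |  22 | ade
   5 |   7 | bcabdgbchffacgdade
   6 |  13 | bchffacgdade
   7 |   2 | bdfaabcabdgbchffacgdade
   8 |  10 | bdgbchffacgdade
   9 |   8 | cabdgbchffacgdade
  10 |   0 | cebdfaabcabdgbchffacgdade
  11 |  19 | cgdade
  12 |  14 | chffacgdade
  13 |  21 | dade
  14 |  23 | de
  15 |   3 | dfaabcabdgbchffacgdade
  16 |  11 | dgbchffacgdade
  17 |  24 | e
  18 |   1 | ebdfaabcabdgbchffacgdade
  19 |   4 | faabcabdgbchffacgdade
  20 |  17 | facgdade
  21 |  16 | ffacgdade
  22 |  12 | gbchffacgdade
  23 |  20 | gdade
  24 |  15 | hffacgdade

SA = [5, 6, 9, 18, 22, 7, 13, 2, 10, 8, 0, 19, 14, 21, 23, 3, 11, 24, 1, 4, 17, 16, 12, 20, 15]
i: (SA[i-1],SA[i]) lcp shared
  1: (5,6) 1 'a'
  2: (6,9) 2 'ab'
  3: (9,18) 1 'a'
  4: (18,22) 1 'a'
  5: (22,7) 0 ''
  6: (7,13) 2 'bc'
  7: (13,2) 1 'b'
  8: (2,10) 2 'bd'
  9: (10,8) 0 ''
  10: (8,0) 1 'c'
  11: (0,19) 1 'c'
  12: (19,14) 1 'c'
  13: (14,21) 0 ''
  14: (21,23) 1 'd'
  15: (23,3) 1 'd'
  16: (3,11) 1 'd'
  17: (11,24) 0 ''
  18: (24,1) 1 'e'
  19: (1,4) 0 ''
  20: (4,17) 2 'fa'
  21: (17,16) 1 'f'
  22: (16,12) 0 ''
  23: (12,20) 1 'g'
  24: (20,15) 0 ''

n(n+1)/2 = 25·26/2 = 325
Σ LCP = 0 + 1 + 2 + 1 + 1 + 0 + 2 + 1 + 2 + 0 + 1 + 1 + 1 + 0 + 1 + 1 + 1 + 0 + 1 + 0 + 2 + 1 + 0 + 1 + 0 = 21
distinct = 325 − 21 = 304

304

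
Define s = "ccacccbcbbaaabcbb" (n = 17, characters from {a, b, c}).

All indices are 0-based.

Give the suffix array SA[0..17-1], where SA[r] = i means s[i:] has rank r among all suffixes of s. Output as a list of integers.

[10, 11, 12, 2, 16, 9, 15, 8, 13, 6, 1, 14, 7, 5, 0, 4, 3]

rank→(start, suffix):
  0 → (10, 'aaabcbb')
  1 → (11, 'aabcbb')
  2 → (12, 'abcbb')
  3 → (2, 'acccbcbbaaabcbb')
  4 → (16, 'b')
  5 → (9, 'baaabcbb')
  6 → (15, 'bb')
  7 → (8, 'bbaaabcbb')
  8 → (13, 'bcbb')
  9 → (6, 'bcbbaaabcbb')
  10 → (1, 'cacccbcbbaaabcbb')
  11 → (14, 'cbb')
  12 → (7, 'cbbaaabcbb')
  13 → (5, 'cbcbbaaabcbb')
  14 → (0, 'ccacccbcbbaaabcbb')
  15 → (4, 'ccbcbbaaabcbb')
  16 → (3, 'cccbcbbaaabcbb')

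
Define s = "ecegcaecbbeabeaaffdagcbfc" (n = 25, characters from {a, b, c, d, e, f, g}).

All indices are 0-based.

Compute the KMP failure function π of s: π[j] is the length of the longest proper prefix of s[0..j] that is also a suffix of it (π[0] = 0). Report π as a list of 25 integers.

π[0] = 0
j=1 s[j]='c': π[1]=0 (border '')
j=2 s[j]='e': π[2]=1 (border 'e')
j=3 s[j]='g': k: 1→0; π[3]=0 (border '')
j=4 s[j]='c': π[4]=0 (border '')
j=5 s[j]='a': π[5]=0 (border '')
j=6 s[j]='e': π[6]=1 (border 'e')
j=7 s[j]='c': π[7]=2 (border 'ec')
j=8 s[j]='b': k: 2→0; π[8]=0 (border '')
j=9 s[j]='b': π[9]=0 (border '')
j=10 s[j]='e': π[10]=1 (border 'e')
j=11 s[j]='a': k: 1→0; π[11]=0 (border '')
j=12 s[j]='b': π[12]=0 (border '')
j=13 s[j]='e': π[13]=1 (border 'e')
j=14 s[j]='a': k: 1→0; π[14]=0 (border '')
j=15 s[j]='a': π[15]=0 (border '')
j=16 s[j]='f': π[16]=0 (border '')
j=17 s[j]='f': π[17]=0 (border '')
j=18 s[j]='d': π[18]=0 (border '')
j=19 s[j]='a': π[19]=0 (border '')
j=20 s[j]='g': π[20]=0 (border '')
j=21 s[j]='c': π[21]=0 (border '')
j=22 s[j]='b': π[22]=0 (border '')
j=23 s[j]='f': π[23]=0 (border '')
j=24 s[j]='c': π[24]=0 (border '')

[0, 0, 1, 0, 0, 0, 1, 2, 0, 0, 1, 0, 0, 1, 0, 0, 0, 0, 0, 0, 0, 0, 0, 0, 0]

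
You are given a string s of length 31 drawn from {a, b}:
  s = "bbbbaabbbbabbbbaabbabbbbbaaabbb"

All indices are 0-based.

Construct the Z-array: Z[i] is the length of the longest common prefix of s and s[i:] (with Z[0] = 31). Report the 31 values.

[31, 3, 2, 1, 0, 0, 5, 3, 2, 1, 0, 8, 3, 2, 1, 0, 0, 2, 1, 0, 4, 6, 3, 2, 1, 0, 0, 0, 3, 2, 1]

Z[0]=31
i=1: outside box; Z[1]=3 extend→box=[1,4)
i=2: min(r-i=2, Z[1]=3)=2; Z[2]=2
i=3: min(r-i=1, Z[2]=2)=1; Z[3]=1
i=4: outside box; Z[4]=0
i=5: outside box; Z[5]=0
i=6: outside box; Z[6]=5 extend→box=[6,11)
i=7: min(r-i=4, Z[1]=3)=3; Z[7]=3
i=8: min(r-i=3, Z[2]=2)=2; Z[8]=2
i=9: min(r-i=2, Z[3]=1)=1; Z[9]=1
i=10: min(r-i=1, Z[4]=0)=0; Z[10]=0
i=11: outside box; Z[11]=8 extend→box=[11,19)
i=12: min(r-i=7, Z[1]=3)=3; Z[12]=3
i=13: min(r-i=6, Z[2]=2)=2; Z[13]=2
i=14: min(r-i=5, Z[3]=1)=1; Z[14]=1
i=15: min(r-i=4, Z[4]=0)=0; Z[15]=0
i=16: min(r-i=3, Z[5]=0)=0; Z[16]=0
i=17: min(r-i=2, Z[6]=5)=2; Z[17]=2
i=18: min(r-i=1, Z[7]=3)=1; Z[18]=1
i=19: outside box; Z[19]=0
i=20: outside box; Z[20]=4 extend→box=[20,24)
i=21: min(r-i=3, Z[1]=3)=3; Z[21]=6 extend→box=[21,27)
i=22: min(r-i=5, Z[1]=3)=3; Z[22]=3
i=23: min(r-i=4, Z[2]=2)=2; Z[23]=2
i=24: min(r-i=3, Z[3]=1)=1; Z[24]=1
i=25: min(r-i=2, Z[4]=0)=0; Z[25]=0
i=26: min(r-i=1, Z[5]=0)=0; Z[26]=0
i=27: outside box; Z[27]=0
i=28: outside box; Z[28]=3 extend→box=[28,31)
i=29: min(r-i=2, Z[1]=3)=2; Z[29]=2
i=30: min(r-i=1, Z[2]=2)=1; Z[30]=1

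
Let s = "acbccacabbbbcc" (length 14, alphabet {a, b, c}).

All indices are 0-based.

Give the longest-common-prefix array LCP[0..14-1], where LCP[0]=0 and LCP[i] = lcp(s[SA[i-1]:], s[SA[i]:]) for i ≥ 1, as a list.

[0, 1, 2, 0, 3, 2, 1, 3, 0, 1, 2, 1, 1, 2]

sorted suffixes:
  #0 SA[0]=7  'abbbbcc'
  #1 SA[1]=5  'acabbbbcc'
  #2 SA[2]=0  'acbccacabbbbcc'
  #3 SA[3]=8  'bbbbcc'
  #4 SA[4]=9  'bbbcc'
  #5 SA[5]=10  'bbcc'
  #6 SA[6]=11  'bcc'
  #7 SA[7]=2  'bccacabbbbcc'
  #8 SA[8]=13  'c'
  #9 SA[9]=6  'cabbbbcc'
  #10 SA[10]=4  'cacabbbbcc'
  #11 SA[11]=1  'cbccacabbbbcc'
  #12 SA[12]=12  'cc'
  #13 SA[13]=3  'ccacabbbbcc'

SA = [7, 5, 0, 8, 9, 10, 11, 2, 13, 6, 4, 1, 12, 3]
[i] adj suffixes → lcp
  [1] 7/5 → 1 ('a')
  [2] 5/0 → 2 ('ac')
  [3] 0/8 → 0 ('')
  [4] 8/9 → 3 ('bbb')
  [5] 9/10 → 2 ('bb')
  [6] 10/11 → 1 ('b')
  [7] 11/2 → 3 ('bcc')
  [8] 2/13 → 0 ('')
  [9] 13/6 → 1 ('c')
  [10] 6/4 → 2 ('ca')
  [11] 4/1 → 1 ('c')
  [12] 1/12 → 1 ('c')
  [13] 12/3 → 2 ('cc')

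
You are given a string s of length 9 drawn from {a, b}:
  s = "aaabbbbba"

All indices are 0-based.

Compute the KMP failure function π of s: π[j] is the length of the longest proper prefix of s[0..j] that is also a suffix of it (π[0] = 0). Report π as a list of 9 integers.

π[0] = 0
j=1 s[j]='a': π[1]=1 (border 'a')
j=2 s[j]='a': π[2]=2 (border 'aa')
j=3 s[j]='b': k: 2→1→0; π[3]=0 (border '')
j=4 s[j]='b': π[4]=0 (border '')
j=5 s[j]='b': π[5]=0 (border '')
j=6 s[j]='b': π[6]=0 (border '')
j=7 s[j]='b': π[7]=0 (border '')
j=8 s[j]='a': π[8]=1 (border 'a')

[0, 1, 2, 0, 0, 0, 0, 0, 1]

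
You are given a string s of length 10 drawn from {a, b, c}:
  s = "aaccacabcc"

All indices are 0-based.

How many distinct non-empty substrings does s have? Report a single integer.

45

rank→(start, suffix):
  0 → (0, 'aaccacabcc')
  1 → (6, 'abcc')
  2 → (4, 'acabcc')
  3 → (1, 'accacabcc')
  4 → (7, 'bcc')
  5 → (9, 'c')
  6 → (5, 'cabcc')
  7 → (3, 'cacabcc')
  8 → (8, 'cc')
  9 → (2, 'ccacabcc')

SA = [0, 6, 4, 1, 7, 9, 5, 3, 8, 2]
[i] adj suffixes → lcp
  [1] 0/6 → 1 ('a')
  [2] 6/4 → 1 ('a')
  [3] 4/1 → 2 ('ac')
  [4] 1/7 → 0 ('')
  [5] 7/9 → 0 ('')
  [6] 9/5 → 1 ('c')
  [7] 5/3 → 2 ('ca')
  [8] 3/8 → 1 ('c')
  [9] 8/2 → 2 ('cc')

n(n+1)/2 = 10·11/2 = 55
Σ LCP = 0 + 1 + 1 + 2 + 0 + 0 + 1 + 2 + 1 + 2 = 10
distinct = 55 − 10 = 45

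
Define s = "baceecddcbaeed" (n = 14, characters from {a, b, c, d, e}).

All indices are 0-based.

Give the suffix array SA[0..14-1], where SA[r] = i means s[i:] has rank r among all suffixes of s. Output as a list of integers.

rank→(start, suffix):
  0 → (1, 'aceecddcbaeed')
  1 → (10, 'aeed')
  2 → (0, 'baceecddcbaeed')
  3 → (9, 'baeed')
  4 → (8, 'cbaeed')
  5 → (5, 'cddcbaeed')
  6 → (2, 'ceecddcbaeed')
  7 → (13, 'd')
  8 → (7, 'dcbaeed')
  9 → (6, 'ddcbaeed')
  10 → (4, 'ecddcbaeed')
  11 → (12, 'ed')
  12 → (3, 'eecddcbaeed')
  13 → (11, 'eed')

[1, 10, 0, 9, 8, 5, 2, 13, 7, 6, 4, 12, 3, 11]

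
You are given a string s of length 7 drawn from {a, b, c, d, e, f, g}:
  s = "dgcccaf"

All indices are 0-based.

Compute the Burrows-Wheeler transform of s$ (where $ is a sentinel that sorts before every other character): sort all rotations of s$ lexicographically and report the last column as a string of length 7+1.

fcccg$ad

rank  rotation  last
    0  $dgcccaf  f
    1  af$dgccc  c
    2  caf$dgcc  c
    3  ccaf$dgc  c
    4  cccaf$dg  g
    5  dgcccaf$  $
    6  f$dgccca  a
    7  gcccaf$d  d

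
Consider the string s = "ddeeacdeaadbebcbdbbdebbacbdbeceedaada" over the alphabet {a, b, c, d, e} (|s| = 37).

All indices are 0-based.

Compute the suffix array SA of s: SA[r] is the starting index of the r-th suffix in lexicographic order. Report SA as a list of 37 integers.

[36, 33, 8, 23, 4, 34, 9, 22, 21, 17, 13, 15, 25, 18, 11, 27, 14, 24, 5, 29, 35, 32, 16, 10, 26, 0, 6, 19, 1, 7, 3, 20, 12, 28, 31, 2, 30]

rank | idx | suffix
   0 |  36 | a
   1 |  33 | aada
   2 |   8 | aadbebcbdbbdebbacbdbeceedaada
   3 |  23 | acbdbeceedaada
   4 |   4 | acdeaadbebcbdbbdebbacbdbeceedaada
   5 |  34 | ada
   6 |   9 | adbebcbdbbdebbacbdbeceedaada
   7 |  22 | bacbdbeceedaada
   8 |  21 | bbacbdbeceedaada
   9 |  17 | bbdebbacbdbeceedaada
  10 |  13 | bcbdbbdebbacbdbeceedaada
  11 |  15 | bdbbdebbacbdbeceedaada
  12 |  25 | bdbeceedaada
  13 |  18 | bdebbacbdbeceedaada
  14 |  11 | bebcbdbbdebbacbdbeceedaada
  15 |  27 | beceedaada
  16 |  14 | cbdbbdebbacbdbeceedaada
  17 |  24 | cbdbeceedaada
  18 |   5 | cdeaadbebcbdbbdebbacbdbeceedaada
  19 |  29 | ceedaada
  20 |  35 | da
  21 |  32 | daada
  22 |  16 | dbbdebbacbdbeceedaada
  23 |  10 | dbebcbdbbdebbacbdbeceedaada
  24 |  26 | dbeceedaada
  25 |   0 | ddeeacdeaadbebcbdbbdebbacbdbeceedaada
  26 |   6 | deaadbebcbdbbdebbacbdbeceedaada
  27 |  19 | debbacbdbeceedaada
  28 |   1 | deeacdeaadbebcbdbbdebbacbdbeceedaada
  29 |   7 | eaadbebcbdbbdebbacbdbeceedaada
  30 |   3 | eacdeaadbebcbdbbdebbacbdbeceedaada
  31 |  20 | ebbacbdbeceedaada
  32 |  12 | ebcbdbbdebbacbdbeceedaada
  33 |  28 | eceedaada
  34 |  31 | edaada
  35 |   2 | eeacdeaadbebcbdbbdebbacbdbeceedaada
  36 |  30 | eedaada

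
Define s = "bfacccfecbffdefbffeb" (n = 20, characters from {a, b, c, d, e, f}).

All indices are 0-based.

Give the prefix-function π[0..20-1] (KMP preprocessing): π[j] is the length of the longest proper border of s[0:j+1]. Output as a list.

π[0] = 0
j=1 s[j]='f': π[1]=0 (border '')
j=2 s[j]='a': π[2]=0 (border '')
j=3 s[j]='c': π[3]=0 (border '')
j=4 s[j]='c': π[4]=0 (border '')
j=5 s[j]='c': π[5]=0 (border '')
j=6 s[j]='f': π[6]=0 (border '')
j=7 s[j]='e': π[7]=0 (border '')
j=8 s[j]='c': π[8]=0 (border '')
j=9 s[j]='b': π[9]=1 (border 'b')
j=10 s[j]='f': π[10]=2 (border 'bf')
j=11 s[j]='f': k: 2→0; π[11]=0 (border '')
j=12 s[j]='d': π[12]=0 (border '')
j=13 s[j]='e': π[13]=0 (border '')
j=14 s[j]='f': π[14]=0 (border '')
j=15 s[j]='b': π[15]=1 (border 'b')
j=16 s[j]='f': π[16]=2 (border 'bf')
j=17 s[j]='f': k: 2→0; π[17]=0 (border '')
j=18 s[j]='e': π[18]=0 (border '')
j=19 s[j]='b': π[19]=1 (border 'b')

[0, 0, 0, 0, 0, 0, 0, 0, 0, 1, 2, 0, 0, 0, 0, 1, 2, 0, 0, 1]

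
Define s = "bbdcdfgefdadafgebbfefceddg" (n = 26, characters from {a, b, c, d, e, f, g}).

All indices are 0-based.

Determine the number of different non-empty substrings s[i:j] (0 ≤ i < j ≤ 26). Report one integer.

rank | idx | suffix
   0 |  10 | adafgebbfefceddg
   1 |  12 | afgebbfefceddg
   2 |   0 | bbdcdfgefdadafgebbfefceddg
   3 |  16 | bbfefceddg
   4 |   1 | bdcdfgefdadafgebbfefceddg
   5 |  17 | bfefceddg
   6 |   3 | cdfgefdadafgebbfefceddg
   7 |  21 | ceddg
   8 |   9 | dadafgebbfefceddg
   9 |  11 | dafgebbfefceddg
  10 |   2 | dcdfgefdadafgebbfefceddg
  11 |  23 | ddg
  12 |   4 | dfgefdadafgebbfefceddg
  13 |  24 | dg
  14 |  15 | ebbfefceddg
  15 |  22 | eddg
  16 |  19 | efceddg
  17 |   7 | efdadafgebbfefceddg
  18 |  20 | fceddg
  19 |   8 | fdadafgebbfefceddg
  20 |  18 | fefceddg
  21 |  13 | fgebbfefceddg
  22 |   5 | fgefdadafgebbfefceddg
  23 |  25 | g
  24 |  14 | gebbfefceddg
  25 |   6 | gefdadafgebbfefceddg

SA = [10, 12, 0, 16, 1, 17, 3, 21, 9, 11, 2, 23, 4, 24, 15, 22, 19, 7, 20, 8, 18, 13, 5, 25, 14, 6]
rank  pair      lcp
   1  s[10:],s[12:]  1  'a'
   2  s[12:],s[0:]  0  ''
   3  s[0:],s[16:]  2  'bb'
   4  s[16:],s[1:]  1  'b'
   5  s[1:],s[17:]  1  'b'
   6  s[17:],s[3:]  0  ''
   7  s[3:],s[21:]  1  'c'
   8  s[21:],s[9:]  0  ''
   9  s[9:],s[11:]  2  'da'
  10  s[11:],s[2:]  1  'd'
  11  s[2:],s[23:]  1  'd'
  12  s[23:],s[4:]  1  'd'
  13  s[4:],s[24:]  1  'd'
  14  s[24:],s[15:]  0  ''
  15  s[15:],s[22:]  1  'e'
  16  s[22:],s[19:]  1  'e'
  17  s[19:],s[7:]  2  'ef'
  18  s[7:],s[20:]  0  ''
  19  s[20:],s[8:]  1  'f'
  20  s[8:],s[18:]  1  'f'
  21  s[18:],s[13:]  1  'f'
  22  s[13:],s[5:]  3  'fge'
  23  s[5:],s[25:]  0  ''
  24  s[25:],s[14:]  1  'g'
  25  s[14:],s[6:]  2  'ge'

n(n+1)/2 = 26·27/2 = 351
Σ LCP = 0 + 1 + 0 + 2 + 1 + 1 + 0 + 1 + 0 + 2 + 1 + 1 + 1 + 1 + 0 + 1 + 1 + 2 + 0 + 1 + 1 + 1 + 3 + 0 + 1 + 2 = 25
distinct = 351 − 25 = 326

326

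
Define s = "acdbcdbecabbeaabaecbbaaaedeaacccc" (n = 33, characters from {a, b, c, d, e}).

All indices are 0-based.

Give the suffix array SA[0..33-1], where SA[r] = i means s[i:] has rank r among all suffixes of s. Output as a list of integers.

sorted suffixes:
  #0 SA[0]=21  'aaaedeaacccc'
  #1 SA[1]=13  'aabaecbbaaaedeaacccc'
  #2 SA[2]=27  'aacccc'
  #3 SA[3]=22  'aaedeaacccc'
  #4 SA[4]=14  'abaecbbaaaedeaacccc'
  #5 SA[5]=9  'abbeaabaecbbaaaedeaacccc'
  #6 SA[6]=28  'acccc'
  #7 SA[7]=0  'acdbcdbecabbeaabaecbbaaaedeaacccc'
  #8 SA[8]=16  'aecbbaaaedeaacccc'
  #9 SA[9]=23  'aedeaacccc'
  #10 SA[10]=20  'baaaedeaacccc'
  #11 SA[11]=15  'baecbbaaaedeaacccc'
  #12 SA[12]=19  'bbaaaedeaacccc'
  #13 SA[13]=10  'bbeaabaecbbaaaedeaacccc'
  #14 SA[14]=3  'bcdbecabbeaabaecbbaaaedeaacccc'
  #15 SA[15]=11  'beaabaecbbaaaedeaacccc'
  #16 SA[16]=6  'becabbeaabaecbbaaaedeaacccc'
  #17 SA[17]=32  'c'
  #18 SA[18]=8  'cabbeaabaecbbaaaedeaacccc'
  #19 SA[19]=18  'cbbaaaedeaacccc'
  #20 SA[20]=31  'cc'
  #21 SA[21]=30  'ccc'
  #22 SA[22]=29  'cccc'
  #23 SA[23]=1  'cdbcdbecabbeaabaecbbaaaedeaacccc'
  #24 SA[24]=4  'cdbecabbeaabaecbbaaaedeaacccc'
  #25 SA[25]=2  'dbcdbecabbeaabaecbbaaaedeaacccc'
  #26 SA[26]=5  'dbecabbeaabaecbbaaaedeaacccc'
  #27 SA[27]=25  'deaacccc'
  #28 SA[28]=12  'eaabaecbbaaaedeaacccc'
  #29 SA[29]=26  'eaacccc'
  #30 SA[30]=7  'ecabbeaabaecbbaaaedeaacccc'
  #31 SA[31]=17  'ecbbaaaedeaacccc'
  #32 SA[32]=24  'edeaacccc'

[21, 13, 27, 22, 14, 9, 28, 0, 16, 23, 20, 15, 19, 10, 3, 11, 6, 32, 8, 18, 31, 30, 29, 1, 4, 2, 5, 25, 12, 26, 7, 17, 24]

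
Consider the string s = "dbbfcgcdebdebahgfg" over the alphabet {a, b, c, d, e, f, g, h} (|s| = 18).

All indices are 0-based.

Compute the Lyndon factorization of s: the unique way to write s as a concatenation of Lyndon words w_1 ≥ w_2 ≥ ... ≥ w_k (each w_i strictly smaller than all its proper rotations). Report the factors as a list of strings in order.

["d", "bbfcgcdebde", "b", "ahgfg"]

emit factor 1: 'd' (i=0, period=1)
emit factor 2: 'bbfcgcdebde' (i=1, period=11)
emit factor 3: 'b' (i=12, period=1)
emit factor 4: 'ahgfg' (i=13, period=5)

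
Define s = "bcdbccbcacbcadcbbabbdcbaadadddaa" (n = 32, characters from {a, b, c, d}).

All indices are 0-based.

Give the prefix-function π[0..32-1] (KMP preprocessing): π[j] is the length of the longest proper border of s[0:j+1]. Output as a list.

[0, 0, 0, 1, 2, 0, 1, 2, 0, 0, 1, 2, 0, 0, 0, 1, 1, 0, 1, 1, 0, 0, 1, 0, 0, 0, 0, 0, 0, 0, 0, 0]

π[0] = 0
j=1 s[j]='c': π[1]=0 (border '')
j=2 s[j]='d': π[2]=0 (border '')
j=3 s[j]='b': π[3]=1 (border 'b')
j=4 s[j]='c': π[4]=2 (border 'bc')
j=5 s[j]='c': k: 2→0; π[5]=0 (border '')
j=6 s[j]='b': π[6]=1 (border 'b')
j=7 s[j]='c': π[7]=2 (border 'bc')
j=8 s[j]='a': k: 2→0; π[8]=0 (border '')
j=9 s[j]='c': π[9]=0 (border '')
j=10 s[j]='b': π[10]=1 (border 'b')
j=11 s[j]='c': π[11]=2 (border 'bc')
j=12 s[j]='a': k: 2→0; π[12]=0 (border '')
j=13 s[j]='d': π[13]=0 (border '')
j=14 s[j]='c': π[14]=0 (border '')
j=15 s[j]='b': π[15]=1 (border 'b')
j=16 s[j]='b': k: 1→0; π[16]=1 (border 'b')
j=17 s[j]='a': k: 1→0; π[17]=0 (border '')
j=18 s[j]='b': π[18]=1 (border 'b')
j=19 s[j]='b': k: 1→0; π[19]=1 (border 'b')
j=20 s[j]='d': k: 1→0; π[20]=0 (border '')
j=21 s[j]='c': π[21]=0 (border '')
j=22 s[j]='b': π[22]=1 (border 'b')
j=23 s[j]='a': k: 1→0; π[23]=0 (border '')
j=24 s[j]='a': π[24]=0 (border '')
j=25 s[j]='d': π[25]=0 (border '')
j=26 s[j]='a': π[26]=0 (border '')
j=27 s[j]='d': π[27]=0 (border '')
j=28 s[j]='d': π[28]=0 (border '')
j=29 s[j]='d': π[29]=0 (border '')
j=30 s[j]='a': π[30]=0 (border '')
j=31 s[j]='a': π[31]=0 (border '')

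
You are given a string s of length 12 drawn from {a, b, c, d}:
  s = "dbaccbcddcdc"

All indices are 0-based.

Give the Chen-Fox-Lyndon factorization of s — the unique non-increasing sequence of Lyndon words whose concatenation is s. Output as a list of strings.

["d", "b", "accbcddcdc"]

emit factor 1: 'd' (i=0, period=1)
emit factor 2: 'b' (i=1, period=1)
emit factor 3: 'accbcddcdc' (i=2, period=10)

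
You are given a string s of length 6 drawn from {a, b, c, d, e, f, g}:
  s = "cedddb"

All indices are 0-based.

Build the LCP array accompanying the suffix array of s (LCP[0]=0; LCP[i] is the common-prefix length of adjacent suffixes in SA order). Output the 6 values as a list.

sorted suffixes:
  #0 SA[0]=5  'b'
  #1 SA[1]=0  'cedddb'
  #2 SA[2]=4  'db'
  #3 SA[3]=3  'ddb'
  #4 SA[4]=2  'dddb'
  #5 SA[5]=1  'edddb'

SA = [5, 0, 4, 3, 2, 1]
[i] adj suffixes → lcp
  [1] 5/0 → 0 ('')
  [2] 0/4 → 0 ('')
  [3] 4/3 → 1 ('d')
  [4] 3/2 → 2 ('dd')
  [5] 2/1 → 0 ('')

[0, 0, 0, 1, 2, 0]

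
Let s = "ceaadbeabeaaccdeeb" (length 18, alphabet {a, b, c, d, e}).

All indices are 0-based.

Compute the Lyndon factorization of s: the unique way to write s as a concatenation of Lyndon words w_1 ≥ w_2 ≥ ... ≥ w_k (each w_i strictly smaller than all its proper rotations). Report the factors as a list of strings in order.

emit factor 1: 'ce' (i=0, period=2)
emit factor 2: 'aadbeabe' (i=2, period=8)
emit factor 3: 'aaccdeeb' (i=10, period=8)

["ce", "aadbeabe", "aaccdeeb"]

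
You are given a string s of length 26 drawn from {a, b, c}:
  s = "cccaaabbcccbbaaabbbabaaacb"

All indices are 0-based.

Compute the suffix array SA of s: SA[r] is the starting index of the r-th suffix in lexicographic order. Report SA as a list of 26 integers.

[13, 3, 21, 14, 4, 22, 19, 15, 5, 23, 25, 12, 20, 18, 11, 17, 16, 6, 7, 2, 24, 10, 1, 9, 0, 8]

rank | idx | suffix
   0 |  13 | aaabbbabaaacb
   1 |   3 | aaabbcccbbaaabbbabaaacb
   2 |  21 | aaacb
   3 |  14 | aabbbabaaacb
   4 |   4 | aabbcccbbaaabbbabaaacb
   5 |  22 | aacb
   6 |  19 | abaaacb
   7 |  15 | abbbabaaacb
   8 |   5 | abbcccbbaaabbbabaaacb
   9 |  23 | acb
  10 |  25 | b
  11 |  12 | baaabbbabaaacb
  12 |  20 | baaacb
  13 |  18 | babaaacb
  14 |  11 | bbaaabbbabaaacb
  15 |  17 | bbabaaacb
  16 |  16 | bbbabaaacb
  17 |   6 | bbcccbbaaabbbabaaacb
  18 |   7 | bcccbbaaabbbabaaacb
  19 |   2 | caaabbcccbbaaabbbabaaacb
  20 |  24 | cb
  21 |  10 | cbbaaabbbabaaacb
  22 |   1 | ccaaabbcccbbaaabbbabaaacb
  23 |   9 | ccbbaaabbbabaaacb
  24 |   0 | cccaaabbcccbbaaabbbabaaacb
  25 |   8 | cccbbaaabbbabaaacb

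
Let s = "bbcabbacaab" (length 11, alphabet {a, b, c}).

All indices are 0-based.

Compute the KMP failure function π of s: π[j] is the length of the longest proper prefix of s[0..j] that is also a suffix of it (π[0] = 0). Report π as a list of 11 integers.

π[0] = 0
j=1 s[j]='b': π[1]=1 (border 'b')
j=2 s[j]='c': k: 1→0; π[2]=0 (border '')
j=3 s[j]='a': π[3]=0 (border '')
j=4 s[j]='b': π[4]=1 (border 'b')
j=5 s[j]='b': π[5]=2 (border 'bb')
j=6 s[j]='a': k: 2→1→0; π[6]=0 (border '')
j=7 s[j]='c': π[7]=0 (border '')
j=8 s[j]='a': π[8]=0 (border '')
j=9 s[j]='a': π[9]=0 (border '')
j=10 s[j]='b': π[10]=1 (border 'b')

[0, 1, 0, 0, 1, 2, 0, 0, 0, 0, 1]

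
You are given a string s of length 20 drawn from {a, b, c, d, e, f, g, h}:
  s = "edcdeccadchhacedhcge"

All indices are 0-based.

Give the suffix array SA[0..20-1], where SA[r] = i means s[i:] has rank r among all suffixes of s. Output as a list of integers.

[12, 7, 6, 5, 2, 13, 17, 9, 1, 8, 3, 15, 19, 4, 0, 14, 18, 11, 16, 10]

rank→(start, suffix):
  0 → (12, 'acedhcge')
  1 → (7, 'adchhacedhcge')
  2 → (6, 'cadchhacedhcge')
  3 → (5, 'ccadchhacedhcge')
  4 → (2, 'cdeccadchhacedhcge')
  5 → (13, 'cedhcge')
  6 → (17, 'cge')
  7 → (9, 'chhacedhcge')
  8 → (1, 'dcdeccadchhacedhcge')
  9 → (8, 'dchhacedhcge')
  10 → (3, 'deccadchhacedhcge')
  11 → (15, 'dhcge')
  12 → (19, 'e')
  13 → (4, 'eccadchhacedhcge')
  14 → (0, 'edcdeccadchhacedhcge')
  15 → (14, 'edhcge')
  16 → (18, 'ge')
  17 → (11, 'hacedhcge')
  18 → (16, 'hcge')
  19 → (10, 'hhacedhcge')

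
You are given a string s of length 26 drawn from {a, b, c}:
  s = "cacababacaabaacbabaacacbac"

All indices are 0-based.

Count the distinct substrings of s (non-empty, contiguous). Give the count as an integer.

292

rank→(start, suffix):
  0 → (9, 'aabaacbabaacacbac')
  1 → (18, 'aacacbac')
  2 → (12, 'aacbabaacacbac')
  3 → (16, 'abaacacbac')
  4 → (10, 'abaacbabaacacbac')
  5 → (3, 'ababacaabaacbabaacacbac')
  6 → (5, 'abacaabaacbabaacacbac')
  7 → (24, 'ac')
  8 → (7, 'acaabaacbabaacacbac')
  9 → (1, 'acababacaabaacbabaacacbac')
  10 → (19, 'acacbac')
  11 → (13, 'acbabaacacbac')
  12 → (21, 'acbac')
  13 → (17, 'baacacbac')
  14 → (11, 'baacbabaacacbac')
  15 → (15, 'babaacacbac')
  16 → (4, 'babacaabaacbabaacacbac')
  17 → (23, 'bac')
  18 → (6, 'bacaabaacbabaacacbac')
  19 → (25, 'c')
  20 → (8, 'caabaacbabaacacbac')
  21 → (2, 'cababacaabaacbabaacacbac')
  22 → (0, 'cacababacaabaacbabaacacbac')
  23 → (20, 'cacbac')
  24 → (14, 'cbabaacacbac')
  25 → (22, 'cbac')

SA = [9, 18, 12, 16, 10, 3, 5, 24, 7, 1, 19, 13, 21, 17, 11, 15, 4, 23, 6, 25, 8, 2, 0, 20, 14, 22]
rank  pair      lcp
   1  s[9:],s[18:]  2  'aa'
   2  s[18:],s[12:]  3  'aac'
   3  s[12:],s[16:]  1  'a'
   4  s[16:],s[10:]  5  'abaac'
   5  s[10:],s[3:]  3  'aba'
   6  s[3:],s[5:]  3  'aba'
   7  s[5:],s[24:]  1  'a'
   8  s[24:],s[7:]  2  'ac'
   9  s[7:],s[1:]  3  'aca'
  10  s[1:],s[19:]  3  'aca'
  11  s[19:],s[13:]  2  'ac'
  12  s[13:],s[21:]  4  'acba'
  13  s[21:],s[17:]  0  ''
  14  s[17:],s[11:]  4  'baac'
  15  s[11:],s[15:]  2  'ba'
  16  s[15:],s[4:]  4  'baba'
  17  s[4:],s[23:]  2  'ba'
  18  s[23:],s[6:]  3  'bac'
  19  s[6:],s[25:]  0  ''
  20  s[25:],s[8:]  1  'c'
  21  s[8:],s[2:]  2  'ca'
  22  s[2:],s[0:]  2  'ca'
  23  s[0:],s[20:]  3  'cac'
  24  s[20:],s[14:]  1  'c'
  25  s[14:],s[22:]  3  'cba'

n(n+1)/2 = 26·27/2 = 351
Σ LCP = 0 + 2 + 3 + 1 + 5 + 3 + 3 + 1 + 2 + 3 + 3 + 2 + 4 + 0 + 4 + 2 + 4 + 2 + 3 + 0 + 1 + 2 + 2 + 3 + 1 + 3 = 59
distinct = 351 − 59 = 292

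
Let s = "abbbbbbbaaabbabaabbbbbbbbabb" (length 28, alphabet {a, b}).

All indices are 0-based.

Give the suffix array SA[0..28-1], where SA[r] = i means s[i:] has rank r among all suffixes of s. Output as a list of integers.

rank | idx | suffix
   0 |   8 | aaabbabaabbbbbbbbabb
   1 |   9 | aabbabaabbbbbbbbabb
   2 |  15 | aabbbbbbbbabb
   3 |  13 | abaabbbbbbbbabb
   4 |  25 | abb
   5 |  10 | abbabaabbbbbbbbabb
   6 |   0 | abbbbbbbaaabbabaabbbbbbbbabb
   7 |  16 | abbbbbbbbabb
   8 |  27 | b
   9 |   7 | baaabbabaabbbbbbbbabb
  10 |  14 | baabbbbbbbbabb
  11 |  12 | babaabbbbbbbbabb
  12 |  24 | babb
  13 |  26 | bb
  14 |   6 | bbaaabbabaabbbbbbbbabb
  15 |  11 | bbabaabbbbbbbbabb
  16 |  23 | bbabb
  17 |   5 | bbbaaabbabaabbbbbbbbabb
  18 |  22 | bbbabb
  19 |   4 | bbbbaaabbabaabbbbbbbbabb
  20 |  21 | bbbbabb
  21 |   3 | bbbbbaaabbabaabbbbbbbbabb
  22 |  20 | bbbbbabb
  23 |   2 | bbbbbbaaabbabaabbbbbbbbabb
  24 |  19 | bbbbbbabb
  25 |   1 | bbbbbbbaaabbabaabbbbbbbbabb
  26 |  18 | bbbbbbbabb
  27 |  17 | bbbbbbbbabb

[8, 9, 15, 13, 25, 10, 0, 16, 27, 7, 14, 12, 24, 26, 6, 11, 23, 5, 22, 4, 21, 3, 20, 2, 19, 1, 18, 17]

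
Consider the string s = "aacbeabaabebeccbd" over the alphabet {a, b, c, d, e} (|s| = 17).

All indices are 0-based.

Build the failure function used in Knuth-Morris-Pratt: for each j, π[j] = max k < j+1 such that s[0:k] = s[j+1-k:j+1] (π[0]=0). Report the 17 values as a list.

π[0] = 0
j=1 s[j]='a': π[1]=1 (border 'a')
j=2 s[j]='c': k: 1→0; π[2]=0 (border '')
j=3 s[j]='b': π[3]=0 (border '')
j=4 s[j]='e': π[4]=0 (border '')
j=5 s[j]='a': π[5]=1 (border 'a')
j=6 s[j]='b': k: 1→0; π[6]=0 (border '')
j=7 s[j]='a': π[7]=1 (border 'a')
j=8 s[j]='a': π[8]=2 (border 'aa')
j=9 s[j]='b': k: 2→1→0; π[9]=0 (border '')
j=10 s[j]='e': π[10]=0 (border '')
j=11 s[j]='b': π[11]=0 (border '')
j=12 s[j]='e': π[12]=0 (border '')
j=13 s[j]='c': π[13]=0 (border '')
j=14 s[j]='c': π[14]=0 (border '')
j=15 s[j]='b': π[15]=0 (border '')
j=16 s[j]='d': π[16]=0 (border '')

[0, 1, 0, 0, 0, 1, 0, 1, 2, 0, 0, 0, 0, 0, 0, 0, 0]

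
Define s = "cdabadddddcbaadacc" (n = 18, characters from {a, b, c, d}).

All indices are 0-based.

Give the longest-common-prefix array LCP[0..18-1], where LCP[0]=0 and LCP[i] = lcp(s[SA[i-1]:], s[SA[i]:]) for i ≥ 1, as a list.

rank | idx | suffix
   0 |  12 | aadacc
   1 |   2 | abadddddcbaadacc
   2 |  15 | acc
   3 |  13 | adacc
   4 |   4 | adddddcbaadacc
   5 |  11 | baadacc
   6 |   3 | badddddcbaadacc
   7 |  17 | c
   8 |  10 | cbaadacc
   9 |  16 | cc
  10 |   0 | cdabadddddcbaadacc
  11 |   1 | dabadddddcbaadacc
  12 |  14 | dacc
  13 |   9 | dcbaadacc
  14 |   8 | ddcbaadacc
  15 |   7 | dddcbaadacc
  16 |   6 | ddddcbaadacc
  17 |   5 | dddddcbaadacc

SA = [12, 2, 15, 13, 4, 11, 3, 17, 10, 16, 0, 1, 14, 9, 8, 7, 6, 5]
[i] adj suffixes → lcp
  [1] 12/2 → 1 ('a')
  [2] 2/15 → 1 ('a')
  [3] 15/13 → 1 ('a')
  [4] 13/4 → 2 ('ad')
  [5] 4/11 → 0 ('')
  [6] 11/3 → 2 ('ba')
  [7] 3/17 → 0 ('')
  [8] 17/10 → 1 ('c')
  [9] 10/16 → 1 ('c')
  [10] 16/0 → 1 ('c')
  [11] 0/1 → 0 ('')
  [12] 1/14 → 2 ('da')
  [13] 14/9 → 1 ('d')
  [14] 9/8 → 1 ('d')
  [15] 8/7 → 2 ('dd')
  [16] 7/6 → 3 ('ddd')
  [17] 6/5 → 4 ('dddd')

[0, 1, 1, 1, 2, 0, 2, 0, 1, 1, 1, 0, 2, 1, 1, 2, 3, 4]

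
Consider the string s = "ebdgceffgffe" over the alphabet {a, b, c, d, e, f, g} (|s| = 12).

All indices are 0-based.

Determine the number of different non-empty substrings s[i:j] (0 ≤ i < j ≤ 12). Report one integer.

71

sorted suffixes:
  #0 SA[0]=1  'bdgceffgffe'
  #1 SA[1]=4  'ceffgffe'
  #2 SA[2]=2  'dgceffgffe'
  #3 SA[3]=11  'e'
  #4 SA[4]=0  'ebdgceffgffe'
  #5 SA[5]=5  'effgffe'
  #6 SA[6]=10  'fe'
  #7 SA[7]=9  'ffe'
  #8 SA[8]=6  'ffgffe'
  #9 SA[9]=7  'fgffe'
  #10 SA[10]=3  'gceffgffe'
  #11 SA[11]=8  'gffe'

SA = [1, 4, 2, 11, 0, 5, 10, 9, 6, 7, 3, 8]
i: (SA[i-1],SA[i]) lcp shared
  1: (1,4) 0 ''
  2: (4,2) 0 ''
  3: (2,11) 0 ''
  4: (11,0) 1 'e'
  5: (0,5) 1 'e'
  6: (5,10) 0 ''
  7: (10,9) 1 'f'
  8: (9,6) 2 'ff'
  9: (6,7) 1 'f'
  10: (7,3) 0 ''
  11: (3,8) 1 'g'

n(n+1)/2 = 12·13/2 = 78
Σ LCP = 0 + 0 + 0 + 0 + 1 + 1 + 0 + 1 + 2 + 1 + 0 + 1 = 7
distinct = 78 − 7 = 71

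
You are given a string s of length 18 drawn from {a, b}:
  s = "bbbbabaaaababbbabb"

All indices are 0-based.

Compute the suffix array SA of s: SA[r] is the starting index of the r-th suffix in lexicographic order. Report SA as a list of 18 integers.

[6, 7, 8, 4, 9, 15, 11, 17, 5, 3, 14, 10, 16, 2, 13, 1, 12, 0]

rank | idx | suffix
   0 |   6 | aaaababbbabb
   1 |   7 | aaababbbabb
   2 |   8 | aababbbabb
   3 |   4 | abaaaababbbabb
   4 |   9 | ababbbabb
   5 |  15 | abb
   6 |  11 | abbbabb
   7 |  17 | b
   8 |   5 | baaaababbbabb
   9 |   3 | babaaaababbbabb
  10 |  14 | babb
  11 |  10 | babbbabb
  12 |  16 | bb
  13 |   2 | bbabaaaababbbabb
  14 |  13 | bbabb
  15 |   1 | bbbabaaaababbbabb
  16 |  12 | bbbabb
  17 |   0 | bbbbabaaaababbbabb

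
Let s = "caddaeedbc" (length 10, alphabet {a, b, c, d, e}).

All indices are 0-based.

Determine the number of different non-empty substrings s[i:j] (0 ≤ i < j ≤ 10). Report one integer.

50

rank→(start, suffix):
  0 → (1, 'addaeedbc')
  1 → (4, 'aeedbc')
  2 → (8, 'bc')
  3 → (9, 'c')
  4 → (0, 'caddaeedbc')
  5 → (3, 'daeedbc')
  6 → (7, 'dbc')
  7 → (2, 'ddaeedbc')
  8 → (6, 'edbc')
  9 → (5, 'eedbc')

SA = [1, 4, 8, 9, 0, 3, 7, 2, 6, 5]
rank  pair      lcp
   1  s[1:],s[4:]  1  'a'
   2  s[4:],s[8:]  0  ''
   3  s[8:],s[9:]  0  ''
   4  s[9:],s[0:]  1  'c'
   5  s[0:],s[3:]  0  ''
   6  s[3:],s[7:]  1  'd'
   7  s[7:],s[2:]  1  'd'
   8  s[2:],s[6:]  0  ''
   9  s[6:],s[5:]  1  'e'

n(n+1)/2 = 10·11/2 = 55
Σ LCP = 0 + 1 + 0 + 0 + 1 + 0 + 1 + 1 + 0 + 1 = 5
distinct = 55 − 5 = 50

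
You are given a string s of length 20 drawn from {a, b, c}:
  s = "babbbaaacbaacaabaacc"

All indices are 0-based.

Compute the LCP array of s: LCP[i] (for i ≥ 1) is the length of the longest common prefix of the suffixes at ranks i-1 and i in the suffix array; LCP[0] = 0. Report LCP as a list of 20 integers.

rank | idx | suffix
   0 |   5 | aaacbaacaabaacc
   1 |  13 | aabaacc
   2 |  10 | aacaabaacc
   3 |   6 | aacbaacaabaacc
   4 |  16 | aacc
   5 |  14 | abaacc
   6 |   1 | abbbaaacbaacaabaacc
   7 |  11 | acaabaacc
   8 |   7 | acbaacaabaacc
   9 |  17 | acc
  10 |   4 | baaacbaacaabaacc
  11 |   9 | baacaabaacc
  12 |  15 | baacc
  13 |   0 | babbbaaacbaacaabaacc
  14 |   3 | bbaaacbaacaabaacc
  15 |   2 | bbbaaacbaacaabaacc
  16 |  19 | c
  17 |  12 | caabaacc
  18 |   8 | cbaacaabaacc
  19 |  18 | cc

SA = [5, 13, 10, 6, 16, 14, 1, 11, 7, 17, 4, 9, 15, 0, 3, 2, 19, 12, 8, 18]
i: (SA[i-1],SA[i]) lcp shared
  1: (5,13) 2 'aa'
  2: (13,10) 2 'aa'
  3: (10,6) 3 'aac'
  4: (6,16) 3 'aac'
  5: (16,14) 1 'a'
  6: (14,1) 2 'ab'
  7: (1,11) 1 'a'
  8: (11,7) 2 'ac'
  9: (7,17) 2 'ac'
  10: (17,4) 0 ''
  11: (4,9) 3 'baa'
  12: (9,15) 4 'baac'
  13: (15,0) 2 'ba'
  14: (0,3) 1 'b'
  15: (3,2) 2 'bb'
  16: (2,19) 0 ''
  17: (19,12) 1 'c'
  18: (12,8) 1 'c'
  19: (8,18) 1 'c'

[0, 2, 2, 3, 3, 1, 2, 1, 2, 2, 0, 3, 4, 2, 1, 2, 0, 1, 1, 1]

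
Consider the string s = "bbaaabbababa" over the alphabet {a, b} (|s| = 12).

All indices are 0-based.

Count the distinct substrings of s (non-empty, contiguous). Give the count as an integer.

57

rank→(start, suffix):
  0 → (11, 'a')
  1 → (2, 'aaabbababa')
  2 → (3, 'aabbababa')
  3 → (9, 'aba')
  4 → (7, 'ababa')
  5 → (4, 'abbababa')
  6 → (10, 'ba')
  7 → (1, 'baaabbababa')
  8 → (8, 'baba')
  9 → (6, 'bababa')
  10 → (0, 'bbaaabbababa')
  11 → (5, 'bbababa')

SA = [11, 2, 3, 9, 7, 4, 10, 1, 8, 6, 0, 5]
rank  pair      lcp
   1  s[11:],s[2:]  1  'a'
   2  s[2:],s[3:]  2  'aa'
   3  s[3:],s[9:]  1  'a'
   4  s[9:],s[7:]  3  'aba'
   5  s[7:],s[4:]  2  'ab'
   6  s[4:],s[10:]  0  ''
   7  s[10:],s[1:]  2  'ba'
   8  s[1:],s[8:]  2  'ba'
   9  s[8:],s[6:]  4  'baba'
  10  s[6:],s[0:]  1  'b'
  11  s[0:],s[5:]  3  'bba'

n(n+1)/2 = 12·13/2 = 78
Σ LCP = 0 + 1 + 2 + 1 + 3 + 2 + 0 + 2 + 2 + 4 + 1 + 3 = 21
distinct = 78 − 21 = 57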